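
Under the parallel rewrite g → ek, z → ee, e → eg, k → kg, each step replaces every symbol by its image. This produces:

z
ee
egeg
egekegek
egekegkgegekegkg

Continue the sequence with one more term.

Applying the rule to each of the 16 symbols of egekegkgegekegkg gives the pieces eg ek eg kg eg ek kg ek eg ek eg kg eg ek kg ek, which concatenate to the answer.

egekegkgegekkgekegekegkgegekkgek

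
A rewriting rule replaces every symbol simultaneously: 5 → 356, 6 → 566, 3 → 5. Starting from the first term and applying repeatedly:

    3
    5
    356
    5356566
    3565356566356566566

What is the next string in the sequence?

Applying the rule to each of the 19 symbols of 3565356566356566566 gives the pieces 5 356 566 356 5 356 566 356 566 566 5 356 566 356 566 566 356 566 566, which concatenate to the answer.

535656635653565663565665665356566356566566356566566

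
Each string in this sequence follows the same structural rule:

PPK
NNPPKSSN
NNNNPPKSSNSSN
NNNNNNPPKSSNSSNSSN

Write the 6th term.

NNNNNNNNNNPPKSSNSSNSSNSSNSSN

s(k+1) = NN·s(k)·SSN, so each term gains NN as a prefix and SSN as a suffix.
From NNNNNNPPKSSNSSNSSN, 2 further steps: NNNNNNPPKSSNSSNSSN → NNNNNNNNPPKSSNSSNSSNSSN → (answer).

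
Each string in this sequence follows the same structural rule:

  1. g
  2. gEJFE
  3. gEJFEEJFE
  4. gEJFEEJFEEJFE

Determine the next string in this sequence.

Every step adds EJFE to the end: s(k+1) = s(k)·EJFE.
One more step from gEJFEEJFEEJFE gives the answer.

gEJFEEJFEEJFEEJFE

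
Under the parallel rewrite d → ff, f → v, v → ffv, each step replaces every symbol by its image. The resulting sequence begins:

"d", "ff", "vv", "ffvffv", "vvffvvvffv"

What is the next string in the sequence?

ffvffvvvffvffvffvvvffv

Apply φ to vvffvvvffv symbol by symbol: v→ffv, v→ffv, f→v, f→v, v→ffv, v→ffv, v→ffv, f→v, f→v, v→ffv; joined: ffv ffv v v ffv ffv ffv v v ffv.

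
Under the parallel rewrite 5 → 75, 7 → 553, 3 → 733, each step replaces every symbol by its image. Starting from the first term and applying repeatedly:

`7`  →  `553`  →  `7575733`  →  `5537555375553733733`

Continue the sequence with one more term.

7575733553757575733553757575733553733733553733733

Replace each of the 19 characters of 5537555375553733733 in place — 75 75 733 553 75 75 75 733 553 75 75 75 733 553 733 733 553 733 733 — and concatenate.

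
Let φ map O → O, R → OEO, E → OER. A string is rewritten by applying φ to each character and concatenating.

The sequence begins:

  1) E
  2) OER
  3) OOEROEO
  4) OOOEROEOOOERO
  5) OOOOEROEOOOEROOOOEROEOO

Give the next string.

Rewriting the 23 symbols of OOOOEROEOOOEROOOOEROEOO one by one yields O O O O OER OEO O OER O O O OER OEO O O O O OER OEO O OER O O; concatenated:

OOOOOEROEOOOEROOOOEROEOOOOOOEROEOOOEROO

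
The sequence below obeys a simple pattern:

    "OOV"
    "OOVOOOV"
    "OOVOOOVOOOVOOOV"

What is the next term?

OOVOOOVOOOVOOOVOOOVOOOVOOOVOOOV

Each string is two copies of the previous one joined by 'O'.
One more doubling of OOVOOOVOOOVOOOV gives the answer.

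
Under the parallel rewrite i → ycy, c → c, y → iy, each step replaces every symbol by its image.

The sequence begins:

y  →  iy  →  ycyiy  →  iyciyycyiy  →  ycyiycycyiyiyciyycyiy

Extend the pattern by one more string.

Rewriting the 21 symbols of ycyiycycyiyiyciyycyiy one by one yields iy c iy ycy iy c iy c iy ycy iy ycy iy c ycy iy iy c iy ycy iy; concatenated:

iyciyycyiyciyciyycyiyycyiycycyiyiyciyycyiy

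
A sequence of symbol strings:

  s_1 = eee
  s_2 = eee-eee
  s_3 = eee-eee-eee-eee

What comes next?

Each string is two copies of the previous one joined by '-'.
Doubling eee-eee-eee-eee with '-' between the halves:

eee-eee-eee-eee-eee-eee-eee-eee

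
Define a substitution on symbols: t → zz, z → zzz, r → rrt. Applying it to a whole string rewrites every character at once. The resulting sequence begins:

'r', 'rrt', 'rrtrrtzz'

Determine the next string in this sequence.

rrtrrtzzrrtrrtzzzzzzzz

Apply φ to rrtrrtzz symbol by symbol: r→rrt, r→rrt, t→zz, r→rrt, r→rrt, t→zz, z→zzz, z→zzz; joined: rrt rrt zz rrt rrt zz zzz zzz.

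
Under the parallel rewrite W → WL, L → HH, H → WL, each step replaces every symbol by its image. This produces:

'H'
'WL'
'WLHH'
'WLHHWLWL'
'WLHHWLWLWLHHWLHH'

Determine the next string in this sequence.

WLHHWLWLWLHHWLHHWLHHWLWLWLHHWLWL

Applying the rule to each of the 16 symbols of WLHHWLWLWLHHWLHH gives the pieces WL HH WL WL WL HH WL HH WL HH WL WL WL HH WL WL, which concatenate to the answer.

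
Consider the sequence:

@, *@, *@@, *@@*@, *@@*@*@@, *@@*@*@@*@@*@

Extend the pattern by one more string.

*@@*@*@@*@@*@*@@*@*@@

This is a Fibonacci-style word recurrence s(k) = s(k−1)·s(k−2): e.g. *@·@ = *@@.
The next term joins *@@*@*@@*@@*@ and *@@*@*@@.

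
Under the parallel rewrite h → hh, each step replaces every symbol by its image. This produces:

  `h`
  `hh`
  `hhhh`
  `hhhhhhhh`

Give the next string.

Apply φ to hhhhhhhh symbol by symbol: h→hh, h→hh, h→hh, h→hh, h→hh, h→hh, h→hh, h→hh; joined: hh hh hh hh hh hh hh hh.

hhhhhhhhhhhhhhhh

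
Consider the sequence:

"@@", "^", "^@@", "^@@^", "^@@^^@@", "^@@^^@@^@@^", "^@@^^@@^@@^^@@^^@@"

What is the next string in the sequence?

From term 3 onward, concatenate the last term with the second-to-last: ^·@@ = ^@@, ^@@·^ = ^@@^, …
So term 8 is ^@@^^@@^@@^^@@^^@@·^@@^^@@^@@^.

^@@^^@@^@@^^@@^^@@^@@^^@@^@@^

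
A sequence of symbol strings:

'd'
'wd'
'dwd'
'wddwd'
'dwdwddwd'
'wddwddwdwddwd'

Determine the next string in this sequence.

dwdwddwdwddwddwdwddwd

Each term (from the third on) is the two preceding terms concatenated in order: term 3 = d·wd = dwd.
The next term joins dwdwddwd and wddwddwdwddwd.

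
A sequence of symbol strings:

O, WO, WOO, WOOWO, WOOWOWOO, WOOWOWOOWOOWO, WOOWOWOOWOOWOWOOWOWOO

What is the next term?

WOOWOWOOWOOWOWOOWOWOOWOOWOWOOWOOWO

From term 3 onward, concatenate the last term with the second-to-last: WO·O = WOO, WOO·WO = WOOWO, …
The next term joins WOOWOWOOWOOWOWOOWOWOO and WOOWOWOOWOOWO.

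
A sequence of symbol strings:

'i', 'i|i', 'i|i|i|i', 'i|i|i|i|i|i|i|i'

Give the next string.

Every step duplicates the string with '|' between the halves.
So the next term is two copies of i|i|i|i|i|i|i|i with '|' between the halves.

i|i|i|i|i|i|i|i|i|i|i|i|i|i|i|i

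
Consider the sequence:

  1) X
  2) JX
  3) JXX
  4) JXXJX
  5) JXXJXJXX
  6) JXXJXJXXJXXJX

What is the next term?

From term 3 onward, concatenate the last term with the second-to-last: JX·X = JXX, JXX·JX = JXXJX, …
The next term joins JXXJXJXXJXXJX and JXXJXJXX.

JXXJXJXXJXXJXJXXJXJXX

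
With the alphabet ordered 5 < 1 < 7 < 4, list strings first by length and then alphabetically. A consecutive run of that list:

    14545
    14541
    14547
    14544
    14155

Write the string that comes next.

Find the rightmost character of 14155 below 4, bump it to the next letter, and reset everything to its right to 5.

14151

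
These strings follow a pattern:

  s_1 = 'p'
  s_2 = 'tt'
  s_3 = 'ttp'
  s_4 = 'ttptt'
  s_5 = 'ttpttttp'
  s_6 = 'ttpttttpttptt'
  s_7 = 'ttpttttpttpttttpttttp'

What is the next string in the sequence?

Each term (from the third on) is the previous term followed by the one before it: term 3 = tt·p = ttp.
The next term joins ttpttttpttpttttpttttp and ttpttttpttptt.

ttpttttpttpttttpttttpttpttttpttptt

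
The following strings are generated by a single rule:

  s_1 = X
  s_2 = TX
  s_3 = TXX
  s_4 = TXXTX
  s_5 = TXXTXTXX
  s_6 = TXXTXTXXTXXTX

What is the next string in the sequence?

TXXTXTXXTXXTXTXXTXTXX

Each term (from the third on) is the previous term followed by the one before it: term 3 = TX·X = TXX.
Continuing: TXXTXTXXTXXTX · TXXTXTXX gives term 7.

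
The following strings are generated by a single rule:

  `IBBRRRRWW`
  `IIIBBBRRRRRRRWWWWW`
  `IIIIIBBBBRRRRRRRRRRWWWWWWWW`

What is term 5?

The n-th term is 2n-1 I's then n+1 B's then 3n+1 R's then 3n-1 W's (n = 1, 2, …).
Setting n = 5 gives 9, 6, 16, 14 characters in each block.

IIIIIIIIIBBBBBBRRRRRRRRRRRRRRRRWWWWWWWWWWWWWW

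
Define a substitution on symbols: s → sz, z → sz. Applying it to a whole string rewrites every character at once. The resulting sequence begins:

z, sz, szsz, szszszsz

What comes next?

szszszszszszszsz

Rewriting each symbol of szszszsz: s→sz, z→sz, s→sz, z→sz, s→sz, z→sz, s→sz, z→sz, which concatenates to sz sz sz sz sz sz sz sz.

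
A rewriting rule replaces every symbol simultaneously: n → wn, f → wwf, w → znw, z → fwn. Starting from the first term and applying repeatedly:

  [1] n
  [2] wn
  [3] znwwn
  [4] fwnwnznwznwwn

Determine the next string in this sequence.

φ(fwnwnznwznwwn) expands symbol-by-symbol to wwf znw wn znw wn fwn wn znw fwn wn znw znw wn; joining the 13 pieces gives the next term.

wwfznwwnznwwnfwnwnznwfwnwnznwznwwn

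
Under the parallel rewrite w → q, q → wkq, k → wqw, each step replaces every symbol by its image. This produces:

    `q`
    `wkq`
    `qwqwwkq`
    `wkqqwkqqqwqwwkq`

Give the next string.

Applying the rule to each of the 15 symbols of wkqqwkqqqwqwwkq gives the pieces q wqw wkq wkq q wqw wkq wkq wkq q wkq q q wqw wkq, which concatenate to the answer.

qwqwwkqwkqqwqwwkqwkqwkqqwkqqqwqwwkq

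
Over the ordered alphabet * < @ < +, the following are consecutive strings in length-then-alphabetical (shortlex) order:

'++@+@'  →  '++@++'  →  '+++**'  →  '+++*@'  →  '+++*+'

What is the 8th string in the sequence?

Continuing the enumeration 3 steps past +++*+: +++*+ → +++@* → +++@@ → (answer).

+++@+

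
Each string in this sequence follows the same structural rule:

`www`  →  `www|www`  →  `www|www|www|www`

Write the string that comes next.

www|www|www|www|www|www|www|www

s(k+1) = s(k)·|·s(k) — each term doubles the last with '|' between the halves.
One more doubling of www|www|www|www gives the answer.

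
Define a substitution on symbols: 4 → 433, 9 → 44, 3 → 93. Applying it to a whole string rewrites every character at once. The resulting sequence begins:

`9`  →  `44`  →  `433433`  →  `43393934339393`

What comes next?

Rewriting the 14 symbols of 43393934339393 one by one yields 433 93 93 44 93 44 93 433 93 93 44 93 44 93; concatenated:

433939344934493433939344934493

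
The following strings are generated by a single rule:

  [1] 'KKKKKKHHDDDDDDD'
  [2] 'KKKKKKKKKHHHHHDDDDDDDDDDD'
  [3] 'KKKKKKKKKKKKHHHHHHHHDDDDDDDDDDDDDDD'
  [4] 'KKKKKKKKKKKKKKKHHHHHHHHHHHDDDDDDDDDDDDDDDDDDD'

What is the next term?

KKKKKKKKKKKKKKKKKKHHHHHHHHHHHHHHDDDDDDDDDDDDDDDDDDDDDDD

Each string has the form K^{3n+3} H^{3n-1} D^{4n+3} (n = 1, 2, …).
For the next term, n = 5, so the run lengths are 18, 14, 23.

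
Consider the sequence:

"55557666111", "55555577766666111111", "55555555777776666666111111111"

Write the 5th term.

The n-th term is 2n+2 5's then 2n-1 7's then 2n+1 6's then 3n 1's (n = 1, 2, …).
For term 5, n = 5, so the run lengths are 12, 9, 11, 15.

55555555555577777777766666666666111111111111111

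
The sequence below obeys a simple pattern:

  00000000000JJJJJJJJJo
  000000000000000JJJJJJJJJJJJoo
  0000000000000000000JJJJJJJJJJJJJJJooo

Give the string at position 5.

The n-th term is 4n-1 0's then 3n J's then n-2 o's, where the shown terms are n = 3, 4, 5.
For term 5, n = 7, so the run lengths are 27, 21, 5.

000000000000000000000000000JJJJJJJJJJJJJJJJJJJJJooooo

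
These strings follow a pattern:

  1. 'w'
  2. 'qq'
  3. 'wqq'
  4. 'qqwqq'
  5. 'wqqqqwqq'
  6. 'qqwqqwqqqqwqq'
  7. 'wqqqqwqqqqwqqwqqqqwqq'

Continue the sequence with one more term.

Each term (from the third on) is the two preceding terms concatenated in order: term 3 = w·qq = wqq.
Continuing: qqwqqwqqqqwqq · wqqqqwqqqqwqqwqqqqwqq gives term 8.

qqwqqwqqqqwqqwqqqqwqqqqwqqwqqqqwqq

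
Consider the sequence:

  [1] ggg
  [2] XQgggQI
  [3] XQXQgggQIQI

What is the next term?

XQXQXQgggQIQIQI

Every step adds XQ to the front and QI to the end of the previous string.
So the next term is XQ·XQXQgggQIQI·QI.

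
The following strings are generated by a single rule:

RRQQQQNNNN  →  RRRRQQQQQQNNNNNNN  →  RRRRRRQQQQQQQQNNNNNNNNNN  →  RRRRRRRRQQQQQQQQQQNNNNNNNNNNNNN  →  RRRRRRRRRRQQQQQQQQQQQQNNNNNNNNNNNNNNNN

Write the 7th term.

RRRRRRRRRRRRRRQQQQQQQQQQQQQQQQNNNNNNNNNNNNNNNNNNNNNN

The n-th term is 2n R's then 2n+2 Q's then 3n+1 N's (n = 1, 2, …).
For term 7, n = 7, so the run lengths are 14, 16, 22.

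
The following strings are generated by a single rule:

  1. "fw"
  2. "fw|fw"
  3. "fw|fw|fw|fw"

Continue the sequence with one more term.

Each string is two copies of the previous one joined by '|'.
So the next term is two copies of fw|fw|fw|fw with '|' between the halves.

fw|fw|fw|fw|fw|fw|fw|fw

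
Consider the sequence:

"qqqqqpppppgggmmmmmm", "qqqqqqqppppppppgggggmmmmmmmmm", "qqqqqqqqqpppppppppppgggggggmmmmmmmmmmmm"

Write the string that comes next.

Term n consists of 2n+1 q's, followed by 3n-1 p's, followed by 2n-1 g's, followed by 3n m's, where the shown terms are n = 2, 3, 4.
Setting n = 5 gives 11, 14, 9, 15 characters in each block.

qqqqqqqqqqqppppppppppppppgggggggggmmmmmmmmmmmmmmm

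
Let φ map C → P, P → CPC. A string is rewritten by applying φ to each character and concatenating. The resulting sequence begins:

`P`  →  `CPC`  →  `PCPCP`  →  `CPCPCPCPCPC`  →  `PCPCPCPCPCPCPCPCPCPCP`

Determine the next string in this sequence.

Rewriting the 21 symbols of PCPCPCPCPCPCPCPCPCPCP one by one yields CPC P CPC P CPC P CPC P CPC P CPC P CPC P CPC P CPC P CPC P CPC; concatenated:

CPCPCPCPCPCPCPCPCPCPCPCPCPCPCPCPCPCPCPCPCPC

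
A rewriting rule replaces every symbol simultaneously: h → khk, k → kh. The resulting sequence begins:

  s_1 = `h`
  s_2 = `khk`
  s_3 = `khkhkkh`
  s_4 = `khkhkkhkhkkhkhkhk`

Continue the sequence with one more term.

khkhkkhkhkkhkhkhkkhkhkkhkhkhkkhkhkkhkhkkh

Replace each of the 17 characters of khkhkkhkhkkhkhkhk in place — kh khk kh khk kh kh khk kh khk kh kh khk kh khk kh khk kh — and concatenate.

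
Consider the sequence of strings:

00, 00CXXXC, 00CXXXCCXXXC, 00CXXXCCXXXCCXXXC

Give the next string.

Each term is the previous one with CXXXC appended.
So the next term is 00CXXXCCXXXCCXXXC·CXXXC.

00CXXXCCXXXCCXXXCCXXXC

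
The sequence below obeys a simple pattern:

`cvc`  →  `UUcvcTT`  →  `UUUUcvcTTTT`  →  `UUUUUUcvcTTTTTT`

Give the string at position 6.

s(k+1) = UU·s(k)·TT, so each term gains UU as a prefix and TT as a suffix.
From UUUUUUcvcTTTTTT, 2 further steps: UUUUUUcvcTTTTTT → UUUUUUUUcvcTTTTTTTT → (answer).

UUUUUUUUUUcvcTTTTTTTTTT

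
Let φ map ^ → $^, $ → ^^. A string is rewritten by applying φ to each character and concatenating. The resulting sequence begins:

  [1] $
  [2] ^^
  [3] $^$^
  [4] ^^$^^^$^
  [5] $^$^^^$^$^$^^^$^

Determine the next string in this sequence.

^^$^^^$^$^$^^^$^^^$^^^$^$^$^^^$^

Applying the rule to each of the 16 symbols of $^$^^^$^$^$^^^$^ gives the pieces ^^ $^ ^^ $^ $^ $^ ^^ $^ ^^ $^ ^^ $^ $^ $^ ^^ $^, which concatenate to the answer.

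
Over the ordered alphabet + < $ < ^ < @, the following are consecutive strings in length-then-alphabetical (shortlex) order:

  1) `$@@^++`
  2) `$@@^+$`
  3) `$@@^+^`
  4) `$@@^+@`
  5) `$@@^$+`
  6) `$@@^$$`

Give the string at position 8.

$@@^$@

Advancing 2 positions from $@@^$$ through $@@^$$ → $@@^$^ reaches term 8.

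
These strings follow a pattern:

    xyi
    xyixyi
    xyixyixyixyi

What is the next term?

Every step duplicates the string.
Doubling xyixyixyixyi:

xyixyixyixyixyixyixyixyi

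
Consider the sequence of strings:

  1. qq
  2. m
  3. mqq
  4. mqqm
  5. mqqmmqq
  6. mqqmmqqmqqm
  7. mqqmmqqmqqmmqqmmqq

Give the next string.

This is a Fibonacci-style word recurrence s(k) = s(k−1)·s(k−2): e.g. m·qq = mqq.
Continuing: mqqmmqqmqqmmqqmmqq · mqqmmqqmqqm gives term 8.

mqqmmqqmqqmmqqmmqqmqqmmqqmqqm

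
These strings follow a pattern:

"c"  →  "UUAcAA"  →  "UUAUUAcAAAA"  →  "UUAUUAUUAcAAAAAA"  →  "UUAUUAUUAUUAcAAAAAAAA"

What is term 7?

Every step adds UUA to the front and AA to the end of the previous string.
From UUAUUAUUAUUAcAAAAAAAA, 2 further steps: UUAUUAUUAUUAcAAAAAAAA → UUAUUAUUAUUAUUAcAAAAAAAAAA → (answer).

UUAUUAUUAUUAUUAUUAcAAAAAAAAAAAA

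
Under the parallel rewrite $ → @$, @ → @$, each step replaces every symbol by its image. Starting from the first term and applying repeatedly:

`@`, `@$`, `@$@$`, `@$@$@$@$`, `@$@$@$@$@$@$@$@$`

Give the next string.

@$@$@$@$@$@$@$@$@$@$@$@$@$@$@$@$

φ(@$@$@$@$@$@$@$@$) expands symbol-by-symbol to @$ @$ @$ @$ @$ @$ @$ @$ @$ @$ @$ @$ @$ @$ @$ @$; joining the 16 pieces gives the next term.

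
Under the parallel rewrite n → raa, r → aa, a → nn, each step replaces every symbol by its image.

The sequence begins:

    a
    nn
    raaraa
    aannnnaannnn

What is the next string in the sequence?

Apply φ to aannnnaannnn symbol by symbol: a→nn, a→nn, n→raa, n→raa, n→raa, n→raa, a→nn, a→nn, n→raa, n→raa, n→raa, n→raa; joined: nn nn raa raa raa raa nn nn raa raa raa raa.

nnnnraaraaraaraannnnraaraaraaraa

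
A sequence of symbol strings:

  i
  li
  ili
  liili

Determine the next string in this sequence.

ililiili

Each term (from the third on) is the two preceding terms concatenated in order: term 3 = i·li = ili.
Continuing: ili · liili gives term 5.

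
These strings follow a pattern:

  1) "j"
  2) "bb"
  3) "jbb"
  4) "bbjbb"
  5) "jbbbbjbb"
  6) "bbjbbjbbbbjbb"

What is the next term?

This is a Fibonacci-style word recurrence s(k) = s(k−2)·s(k−1): e.g. j·bb = jbb.
The next term joins jbbbbjbb and bbjbbjbbbbjbb.

jbbbbjbbbbjbbjbbbbjbb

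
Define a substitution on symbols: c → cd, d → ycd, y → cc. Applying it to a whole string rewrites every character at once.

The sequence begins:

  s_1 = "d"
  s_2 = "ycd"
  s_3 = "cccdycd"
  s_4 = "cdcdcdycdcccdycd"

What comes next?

cdycdcdycdcdycdcccdycdcdcdcdycdcccdycd

Replace each of the 16 characters of cdcdcdycdcccdycd in place — cd ycd cd ycd cd ycd cc cd ycd cd cd cd ycd cc cd ycd — and concatenate.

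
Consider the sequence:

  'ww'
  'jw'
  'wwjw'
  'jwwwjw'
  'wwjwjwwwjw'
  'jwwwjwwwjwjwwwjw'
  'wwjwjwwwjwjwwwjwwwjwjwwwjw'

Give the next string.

jwwwjwwwjwjwwwjwwwjwjwwwjwjwwwjwwwjwjwwwjw

From term 3 onward, concatenate the second-to-last term with the last: ww·jw = wwjw, jw·wwjw = jwwwjw, …
So term 8 is jwwwjwwwjwjwwwjw·wwjwjwwwjwjwwwjwwwjwjwwwjw.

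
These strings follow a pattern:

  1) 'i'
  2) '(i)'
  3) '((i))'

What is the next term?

Every step adds ( to the front and ) to the end of the previous string.
Applying this once more to ((i)):

(((i)))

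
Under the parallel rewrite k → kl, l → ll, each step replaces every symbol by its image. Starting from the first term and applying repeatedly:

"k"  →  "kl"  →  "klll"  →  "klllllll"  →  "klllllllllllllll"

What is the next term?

Replace each of the 16 characters of klllllllllllllll in place — kl ll ll ll ll ll ll ll ll ll ll ll ll ll ll ll — and concatenate.

klllllllllllllllllllllllllllllll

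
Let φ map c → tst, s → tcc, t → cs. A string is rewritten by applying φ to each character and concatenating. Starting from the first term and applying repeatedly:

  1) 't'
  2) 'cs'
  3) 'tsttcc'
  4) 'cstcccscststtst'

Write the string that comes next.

φ(cstcccscststtst) expands symbol-by-symbol to tst tcc cs tst tst tst tcc tst tcc cs tcc cs cs tcc cs; joining the 15 pieces gives the next term.

tsttcccststtsttsttcctsttcccstcccscstcccs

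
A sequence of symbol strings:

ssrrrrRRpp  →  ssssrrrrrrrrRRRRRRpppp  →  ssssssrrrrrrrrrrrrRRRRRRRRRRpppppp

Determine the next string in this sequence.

ssssssssrrrrrrrrrrrrrrrrRRRRRRRRRRRRRRpppppppp

Reading off run lengths: s runs 2, 4, 6; r runs 4, 8, 12; R runs 2, 6, 10; p runs 2, 4, 6 — each is linear in n (n = 1, 2, …).
For the next term, n = 4, so the run lengths are 8, 16, 14, 8.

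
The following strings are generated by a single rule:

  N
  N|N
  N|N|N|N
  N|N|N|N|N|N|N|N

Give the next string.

Each string is two copies of the previous one joined by '|'.
So the next term is two copies of N|N|N|N|N|N|N|N with '|' between the halves.

N|N|N|N|N|N|N|N|N|N|N|N|N|N|N|N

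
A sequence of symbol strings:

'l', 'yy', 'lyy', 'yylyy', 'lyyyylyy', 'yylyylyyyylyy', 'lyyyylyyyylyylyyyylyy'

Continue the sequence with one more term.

yylyylyyyylyylyyyylyyyylyylyyyylyy

From term 3 onward, concatenate the second-to-last term with the last: l·yy = lyy, yy·lyy = yylyy, …
The next term joins yylyylyyyylyy and lyyyylyyyylyylyyyylyy.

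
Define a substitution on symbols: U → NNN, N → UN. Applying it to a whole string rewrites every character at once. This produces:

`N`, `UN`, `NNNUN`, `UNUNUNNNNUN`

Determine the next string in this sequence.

Rewriting each symbol of UNUNUNNNNUN: U→NNN, N→UN, U→NNN, N→UN, U→NNN, N→UN, N→UN, N→UN, N→UN, U→NNN, N→UN, which concatenates to NNN UN NNN UN NNN UN UN UN UN NNN UN.

NNNUNNNNUNNNNUNUNUNUNNNNUN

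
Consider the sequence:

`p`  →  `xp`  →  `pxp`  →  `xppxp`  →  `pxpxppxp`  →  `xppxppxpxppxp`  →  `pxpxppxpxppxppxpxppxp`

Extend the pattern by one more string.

xppxppxpxppxppxpxppxpxppxppxpxppxp

This is a Fibonacci-style word recurrence s(k) = s(k−2)·s(k−1): e.g. p·xp = pxp.
So term 8 is xppxppxpxppxp·pxpxppxpxppxppxpxppxp.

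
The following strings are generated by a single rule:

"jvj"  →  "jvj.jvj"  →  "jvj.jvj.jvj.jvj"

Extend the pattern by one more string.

Every step duplicates the string with '.' between the halves.
Doubling jvj.jvj.jvj.jvj with '.' between the halves:

jvj.jvj.jvj.jvj.jvj.jvj.jvj.jvj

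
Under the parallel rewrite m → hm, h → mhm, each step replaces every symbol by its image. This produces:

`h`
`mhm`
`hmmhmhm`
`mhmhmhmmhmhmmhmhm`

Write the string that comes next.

Rewriting the 17 symbols of mhmhmhmmhmhmmhmhm one by one yields hm mhm hm mhm hm mhm hm hm mhm hm mhm hm hm mhm hm mhm hm; concatenated:

hmmhmhmmhmhmmhmhmhmmhmhmmhmhmhmmhmhmmhmhm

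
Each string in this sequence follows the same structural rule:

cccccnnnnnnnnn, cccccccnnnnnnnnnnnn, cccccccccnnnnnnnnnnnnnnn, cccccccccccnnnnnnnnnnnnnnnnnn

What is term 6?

cccccccccccccccnnnnnnnnnnnnnnnnnnnnnnnn

Term n consists of 2n-1 c's, followed by 3n n's, where the shown terms are n = 3, 4, 5, 6.
At n = 8 the blocks have lengths 15, 24.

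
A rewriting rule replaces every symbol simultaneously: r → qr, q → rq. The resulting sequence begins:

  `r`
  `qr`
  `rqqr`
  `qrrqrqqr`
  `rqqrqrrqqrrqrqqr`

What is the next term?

qrrqrqqrrqqrqrrqrqqrqrrqqrrqrqqr

φ(rqqrqrrqqrrqrqqr) expands symbol-by-symbol to qr rq rq qr rq qr qr rq rq qr qr rq qr rq rq qr; joining the 16 pieces gives the next term.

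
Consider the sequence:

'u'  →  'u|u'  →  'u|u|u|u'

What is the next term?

u|u|u|u|u|u|u|u

s(k+1) = s(k)·|·s(k) — each term doubles the last with '|' between the halves.
So the next term is two copies of u|u|u|u with '|' between the halves.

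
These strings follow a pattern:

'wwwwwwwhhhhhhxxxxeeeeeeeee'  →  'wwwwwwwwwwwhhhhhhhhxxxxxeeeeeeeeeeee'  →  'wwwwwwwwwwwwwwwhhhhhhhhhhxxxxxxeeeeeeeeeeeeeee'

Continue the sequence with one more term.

Term n consists of 4n-1 w's, followed by 2n+2 h's, followed by n+2 x's, followed by 3n+3 e's, where the shown terms are n = 2, 3, 4.
At n = 5 the blocks have lengths 19, 12, 7, 18.

wwwwwwwwwwwwwwwwwwwhhhhhhhhhhhhxxxxxxxeeeeeeeeeeeeeeeeee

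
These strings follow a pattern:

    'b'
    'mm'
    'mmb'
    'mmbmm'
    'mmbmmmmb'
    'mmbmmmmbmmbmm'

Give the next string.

mmbmmmmbmmbmmmmbmmmmb

From term 3 onward, concatenate the last term with the second-to-last: mm·b = mmb, mmb·mm = mmbmm, …
Continuing: mmbmmmmbmmbmm · mmbmmmmb gives term 7.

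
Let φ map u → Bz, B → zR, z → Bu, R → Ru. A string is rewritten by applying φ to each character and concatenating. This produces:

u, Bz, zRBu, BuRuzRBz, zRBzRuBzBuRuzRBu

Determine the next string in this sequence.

Rewriting the 16 symbols of zRBzRuBzBuRuzRBu one by one yields Bu Ru zR Bu Ru Bz zR Bu zR Bz Ru Bz Bu Ru zR Bz; concatenated:

BuRuzRBuRuBzzRBuzRBzRuBzBuRuzRBz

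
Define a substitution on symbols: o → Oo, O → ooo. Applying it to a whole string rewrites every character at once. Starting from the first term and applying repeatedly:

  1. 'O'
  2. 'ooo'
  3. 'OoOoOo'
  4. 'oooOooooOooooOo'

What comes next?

OoOoOooooOoOoOoOooooOoOoOoOooooOo

Replace each of the 15 characters of oooOooooOooooOo in place — Oo Oo Oo ooo Oo Oo Oo Oo ooo Oo Oo Oo Oo ooo Oo — and concatenate.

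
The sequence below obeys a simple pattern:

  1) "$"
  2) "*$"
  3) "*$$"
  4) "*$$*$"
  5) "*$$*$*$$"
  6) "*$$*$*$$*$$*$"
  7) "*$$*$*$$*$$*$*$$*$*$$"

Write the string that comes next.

*$$*$*$$*$$*$*$$*$*$$*$$*$*$$*$$*$

Each term (from the third on) is the previous term followed by the one before it: term 3 = *$·$ = *$$.
So term 8 is *$$*$*$$*$$*$*$$*$*$$·*$$*$*$$*$$*$.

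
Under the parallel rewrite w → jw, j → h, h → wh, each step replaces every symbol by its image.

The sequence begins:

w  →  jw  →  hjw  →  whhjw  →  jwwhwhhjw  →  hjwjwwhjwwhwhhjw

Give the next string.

whhjwhjwjwwhhjwjwwhjwwhwhhjw

Replace each of the 16 characters of hjwjwwhjwwhwhhjw in place — wh h jw h jw jw wh h jw jw wh jw wh wh h jw — and concatenate.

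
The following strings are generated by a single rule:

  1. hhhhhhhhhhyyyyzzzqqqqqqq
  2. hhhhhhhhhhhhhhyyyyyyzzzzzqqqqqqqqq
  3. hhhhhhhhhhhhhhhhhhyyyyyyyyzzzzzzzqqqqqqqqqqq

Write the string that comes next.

The n-th term is 4n+2 h's then 2n y's then 2n-1 z's then 2n+3 q's, where the shown terms are n = 2, 3, 4.
Setting n = 5 gives 22, 10, 9, 13 characters in each block.

hhhhhhhhhhhhhhhhhhhhhhyyyyyyyyyyzzzzzzzzzqqqqqqqqqqqqq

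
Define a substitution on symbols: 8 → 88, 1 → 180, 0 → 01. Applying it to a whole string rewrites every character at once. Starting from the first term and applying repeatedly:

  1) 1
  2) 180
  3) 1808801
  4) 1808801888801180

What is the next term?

Applying the rule to each of the 16 symbols of 1808801888801180 gives the pieces 180 88 01 88 88 01 180 88 88 88 88 01 180 180 88 01, which concatenate to the answer.

180880188880118088888888011801808801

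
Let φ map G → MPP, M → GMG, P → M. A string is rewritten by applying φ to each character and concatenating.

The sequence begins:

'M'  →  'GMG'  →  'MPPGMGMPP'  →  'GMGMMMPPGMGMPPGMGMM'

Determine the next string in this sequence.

MPPGMGMPPGMGGMGGMGMMMPPGMGMPPGMGMMMPPGMGMPPGMGGMG

φ(GMGMMMPPGMGMPPGMGMM) expands symbol-by-symbol to MPP GMG MPP GMG GMG GMG M M MPP GMG MPP GMG M M MPP GMG MPP GMG GMG; joining the 19 pieces gives the next term.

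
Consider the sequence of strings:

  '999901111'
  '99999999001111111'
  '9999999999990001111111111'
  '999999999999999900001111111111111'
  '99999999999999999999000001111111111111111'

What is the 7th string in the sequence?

999999999999999999999999999900000001111111111111111111111

Term n consists of 4n 9's, followed by n 0's, followed by 3n+1 1's (n = 1, 2, …).
For term 7, n = 7, so the run lengths are 28, 7, 22.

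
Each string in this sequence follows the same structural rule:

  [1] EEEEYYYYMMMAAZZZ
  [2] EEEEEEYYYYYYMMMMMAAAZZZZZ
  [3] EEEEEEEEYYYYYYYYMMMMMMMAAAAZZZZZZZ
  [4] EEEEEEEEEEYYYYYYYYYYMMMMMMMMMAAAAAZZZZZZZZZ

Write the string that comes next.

EEEEEEEEEEEEYYYYYYYYYYYYMMMMMMMMMMMAAAAAAZZZZZZZZZZZ

Reading off run lengths: E runs 4, 6, 8, 10; Y runs 4, 6, 8, 10; M runs 3, 5, 7, 9; A runs 2, 3, 4, 5; Z runs 3, 5, 7, 9 — each is linear in n, where the shown terms are n = 2, 3, 4, 5.
For the next term, n = 6, so the run lengths are 12, 12, 11, 6, 11.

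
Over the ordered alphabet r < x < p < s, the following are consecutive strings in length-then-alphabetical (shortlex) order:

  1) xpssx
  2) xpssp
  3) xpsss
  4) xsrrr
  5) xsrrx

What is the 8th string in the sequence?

xsrxr

Stepping forward 3 times from xsrrx: xsrrx → xsrrp → xsrrs, then the target.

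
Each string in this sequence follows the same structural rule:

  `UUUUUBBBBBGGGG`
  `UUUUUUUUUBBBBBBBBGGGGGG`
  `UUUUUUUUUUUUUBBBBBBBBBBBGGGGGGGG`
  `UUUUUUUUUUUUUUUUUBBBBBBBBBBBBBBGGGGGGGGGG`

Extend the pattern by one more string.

Each string has the form U^{4n+1} B^{3n+2} G^{2n+2} (n = 1, 2, …).
Setting n = 5 gives 21, 17, 12 characters in each block.

UUUUUUUUUUUUUUUUUUUUUBBBBBBBBBBBBBBBBBGGGGGGGGGGGG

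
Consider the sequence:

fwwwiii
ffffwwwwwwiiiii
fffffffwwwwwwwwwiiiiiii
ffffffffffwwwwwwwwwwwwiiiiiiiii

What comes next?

Term n consists of 3n-2 f's, followed by 3n w's, followed by 2n+1 i's (n = 1, 2, …).
At n = 5 the blocks have lengths 13, 15, 11.

fffffffffffffwwwwwwwwwwwwwwwiiiiiiiiiii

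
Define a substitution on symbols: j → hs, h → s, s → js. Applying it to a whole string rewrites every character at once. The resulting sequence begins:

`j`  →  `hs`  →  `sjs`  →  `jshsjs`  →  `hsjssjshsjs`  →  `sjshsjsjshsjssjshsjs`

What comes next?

Replace each of the 20 characters of sjshsjsjshsjssjshsjs in place — js hs js s js hs js hs js s js hs js js hs js s js hs js — and concatenate.

jshsjssjshsjshsjssjshsjsjshsjssjshsjs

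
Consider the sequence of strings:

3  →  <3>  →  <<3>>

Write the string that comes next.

<<<3>>>

Each term wraps the previous one in < on the left and > on the right.
So the next term is <·<<3>>·>.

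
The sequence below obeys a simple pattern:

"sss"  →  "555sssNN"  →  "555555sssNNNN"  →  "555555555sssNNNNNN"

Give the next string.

555555555555sssNNNNNNNN

Every step adds 555 to the front and NN to the end of the previous string.
So the next term is 555·555555555sssNNNNNN·NN.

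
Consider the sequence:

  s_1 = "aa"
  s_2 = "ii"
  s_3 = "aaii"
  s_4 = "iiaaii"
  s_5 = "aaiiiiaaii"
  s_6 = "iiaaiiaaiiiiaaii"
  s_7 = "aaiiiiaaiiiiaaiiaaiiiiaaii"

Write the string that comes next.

iiaaiiaaiiiiaaiiaaiiiiaaiiiiaaiiaaiiiiaaii

From term 3 onward, concatenate the second-to-last term with the last: aa·ii = aaii, ii·aaii = iiaaii, …
The next term joins iiaaiiaaiiiiaaii and aaiiiiaaiiiiaaiiaaiiiiaaii.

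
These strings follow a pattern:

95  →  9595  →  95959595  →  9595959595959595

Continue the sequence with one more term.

Every step duplicates the string.
Doubling 9595959595959595:

95959595959595959595959595959595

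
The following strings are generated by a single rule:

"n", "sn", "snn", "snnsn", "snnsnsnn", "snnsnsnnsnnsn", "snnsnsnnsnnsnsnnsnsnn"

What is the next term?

snnsnsnnsnnsnsnnsnsnnsnnsnsnnsnnsn

From term 3 onward, concatenate the last term with the second-to-last: sn·n = snn, snn·sn = snnsn, …
The next term joins snnsnsnnsnnsnsnnsnsnn and snnsnsnnsnnsn.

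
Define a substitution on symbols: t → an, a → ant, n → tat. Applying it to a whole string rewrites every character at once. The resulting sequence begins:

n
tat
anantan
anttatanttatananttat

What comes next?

anttatananantananttatananantananttatanttatananantan

φ(anttatanttatananttat) expands symbol-by-symbol to ant tat an an ant an ant tat an an ant an ant tat ant tat an an ant an; joining the 20 pieces gives the next term.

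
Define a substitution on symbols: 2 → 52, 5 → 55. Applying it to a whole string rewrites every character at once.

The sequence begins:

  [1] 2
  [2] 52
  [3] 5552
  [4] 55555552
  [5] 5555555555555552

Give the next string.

55555555555555555555555555555552

φ(5555555555555552) expands symbol-by-symbol to 55 55 55 55 55 55 55 55 55 55 55 55 55 55 55 52; joining the 16 pieces gives the next term.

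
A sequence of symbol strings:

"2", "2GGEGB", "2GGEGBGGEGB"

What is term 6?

2GGEGBGGEGBGGEGBGGEGBGGEGB

Each term is the previous one with GGEGB appended.
From 2GGEGBGGEGB, 3 further steps: 2GGEGBGGEGB → 2GGEGBGGEGBGGEGB → 2GGEGBGGEGBGGEGBGGEGB → (answer).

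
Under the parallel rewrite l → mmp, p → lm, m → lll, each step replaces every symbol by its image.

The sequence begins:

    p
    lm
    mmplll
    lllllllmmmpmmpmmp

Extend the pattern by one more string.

Rewriting the 17 symbols of lllllllmmmpmmpmmp one by one yields mmp mmp mmp mmp mmp mmp mmp lll lll lll lm lll lll lm lll lll lm; concatenated:

mmpmmpmmpmmpmmpmmpmmpllllllllllmlllllllmlllllllm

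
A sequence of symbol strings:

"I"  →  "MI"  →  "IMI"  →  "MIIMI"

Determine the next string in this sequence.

Each term (from the third on) is the two preceding terms concatenated in order: term 3 = I·MI = IMI.
Continuing: IMI · MIIMI gives term 5.

IMIMIIMI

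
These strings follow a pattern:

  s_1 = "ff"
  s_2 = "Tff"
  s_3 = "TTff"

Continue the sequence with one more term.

Each term is the previous one with T prepended.
One more step from TTff gives the answer.

TTTff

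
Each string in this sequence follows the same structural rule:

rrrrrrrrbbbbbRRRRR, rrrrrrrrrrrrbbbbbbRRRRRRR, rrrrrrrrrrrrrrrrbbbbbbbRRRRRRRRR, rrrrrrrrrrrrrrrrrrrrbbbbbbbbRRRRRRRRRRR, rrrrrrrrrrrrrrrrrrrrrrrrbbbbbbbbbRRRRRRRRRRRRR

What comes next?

Term n consists of 4n r's, followed by n+3 b's, followed by 2n+1 R's, where the shown terms are n = 2, 3, 4, 5, 6.
At n = 7 the blocks have lengths 28, 10, 15.

rrrrrrrrrrrrrrrrrrrrrrrrrrrrbbbbbbbbbbRRRRRRRRRRRRRRR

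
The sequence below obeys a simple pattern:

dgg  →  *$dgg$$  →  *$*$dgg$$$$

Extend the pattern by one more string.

Each term wraps the previous one in *$ on the left and $$ on the right.
So the next term is *$·*$*$dgg$$$$·$$.

*$*$*$dgg$$$$$$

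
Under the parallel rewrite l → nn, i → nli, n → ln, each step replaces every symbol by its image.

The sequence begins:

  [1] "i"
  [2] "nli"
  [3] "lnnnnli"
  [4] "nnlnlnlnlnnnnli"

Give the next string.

Replace each of the 15 characters of nnlnlnlnlnnnnli in place — ln ln nn ln nn ln nn ln nn ln ln ln ln nn nli — and concatenate.

lnlnnnlnnnlnnnlnnnlnlnlnlnnnnli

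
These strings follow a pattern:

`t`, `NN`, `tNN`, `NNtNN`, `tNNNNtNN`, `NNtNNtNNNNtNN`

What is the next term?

tNNNNtNNNNtNNtNNNNtNN

This is a Fibonacci-style word recurrence s(k) = s(k−2)·s(k−1): e.g. t·NN = tNN.
Continuing: tNNNNtNN · NNtNNtNNNNtNN gives term 7.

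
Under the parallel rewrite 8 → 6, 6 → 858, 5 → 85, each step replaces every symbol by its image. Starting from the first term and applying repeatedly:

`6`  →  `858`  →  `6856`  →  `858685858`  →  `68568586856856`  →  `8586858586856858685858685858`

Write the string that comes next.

68568586856856858685858685685868568568586856856

φ(8586858586856858685858685858) expands symbol-by-symbol to 6 85 6 858 6 85 6 85 6 858 6 85 858 6 85 6 858 6 85 6 85 6 858 6 85 6 85 6; joining the 28 pieces gives the next term.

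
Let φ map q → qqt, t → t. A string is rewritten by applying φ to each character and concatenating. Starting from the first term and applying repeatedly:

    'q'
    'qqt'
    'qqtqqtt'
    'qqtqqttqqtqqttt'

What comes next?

Applying the rule to each of the 15 symbols of qqtqqttqqtqqttt gives the pieces qqt qqt t qqt qqt t t qqt qqt t qqt qqt t t t, which concatenate to the answer.

qqtqqttqqtqqtttqqtqqttqqtqqtttt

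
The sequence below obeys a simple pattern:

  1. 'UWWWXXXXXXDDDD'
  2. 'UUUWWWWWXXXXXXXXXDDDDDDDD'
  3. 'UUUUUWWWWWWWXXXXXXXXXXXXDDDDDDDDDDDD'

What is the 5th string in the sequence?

UUUUUUUUUWWWWWWWWWWWXXXXXXXXXXXXXXXXXXDDDDDDDDDDDDDDDDDDDD

Term n consists of 2n-1 U's, followed by 2n+1 W's, followed by 3n+3 X's, followed by 4n D's (n = 1, 2, …).
At n = 5 the blocks have lengths 9, 11, 18, 20.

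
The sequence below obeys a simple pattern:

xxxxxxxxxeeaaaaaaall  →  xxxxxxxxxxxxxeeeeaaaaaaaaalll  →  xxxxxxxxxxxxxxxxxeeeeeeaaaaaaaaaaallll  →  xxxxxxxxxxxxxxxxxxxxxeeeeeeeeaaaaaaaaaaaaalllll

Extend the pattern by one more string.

Reading off run lengths: x runs 9, 13, 17, 21; e runs 2, 4, 6, 8; a runs 7, 9, 11, 13; l runs 2, 3, 4, 5 — each is linear in n, where the shown terms are n = 2, 3, 4, 5.
For the next term, n = 6, so the run lengths are 25, 10, 15, 6.

xxxxxxxxxxxxxxxxxxxxxxxxxeeeeeeeeeeaaaaaaaaaaaaaaallllll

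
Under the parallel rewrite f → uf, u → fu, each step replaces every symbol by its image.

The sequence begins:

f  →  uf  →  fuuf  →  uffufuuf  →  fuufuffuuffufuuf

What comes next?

uffufuuffuufuffufuufuffuuffufuuf

Applying the rule to each of the 16 symbols of fuufuffuuffufuuf gives the pieces uf fu fu uf fu uf uf fu fu uf uf fu uf fu fu uf, which concatenate to the answer.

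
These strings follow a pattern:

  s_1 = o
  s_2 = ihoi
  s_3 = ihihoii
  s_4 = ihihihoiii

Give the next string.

s(k+1) = ih·s(k)·i, so each term gains ih as a prefix and i as a suffix.
Applying this once more to ihihihoiii:

ihihihihoiiii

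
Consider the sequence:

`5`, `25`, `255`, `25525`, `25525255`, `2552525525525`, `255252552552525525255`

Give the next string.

2552525525525255252552552525525525

From term 3 onward, concatenate the last term with the second-to-last: 25·5 = 255, 255·25 = 25525, …
Continuing: 255252552552525525255 · 2552525525525 gives term 8.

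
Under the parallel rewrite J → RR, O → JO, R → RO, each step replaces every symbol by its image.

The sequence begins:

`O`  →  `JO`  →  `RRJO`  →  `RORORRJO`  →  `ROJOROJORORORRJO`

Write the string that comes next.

ROJORRJOROJORRJOROJOROJORORORRJO

Applying the rule to each of the 16 symbols of ROJOROJORORORRJO gives the pieces RO JO RR JO RO JO RR JO RO JO RO JO RO RO RR JO, which concatenate to the answer.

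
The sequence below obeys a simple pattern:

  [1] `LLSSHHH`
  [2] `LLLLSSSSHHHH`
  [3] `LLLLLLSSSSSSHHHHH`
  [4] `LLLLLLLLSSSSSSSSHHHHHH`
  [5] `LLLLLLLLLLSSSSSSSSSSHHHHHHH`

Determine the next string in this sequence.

Each string has the form L^{2n} S^{2n} H^{n+2} (n = 1, 2, …).
At n = 6 the blocks have lengths 12, 12, 8.

LLLLLLLLLLLLSSSSSSSSSSSSHHHHHHHH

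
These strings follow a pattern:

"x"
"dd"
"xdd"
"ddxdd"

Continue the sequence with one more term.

xddddxdd

This is a Fibonacci-style word recurrence s(k) = s(k−2)·s(k−1): e.g. x·dd = xdd.
Continuing: xdd · ddxdd gives term 5.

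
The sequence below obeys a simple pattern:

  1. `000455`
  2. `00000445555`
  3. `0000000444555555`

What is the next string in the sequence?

000000000444455555555

Term n consists of 2n+1 0's, followed by n 4's, followed by 2n 5's (n = 1, 2, …).
At n = 4 the blocks have lengths 9, 4, 8.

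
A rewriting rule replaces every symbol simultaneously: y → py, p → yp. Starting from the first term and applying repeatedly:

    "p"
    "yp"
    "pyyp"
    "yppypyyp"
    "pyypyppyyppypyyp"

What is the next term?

Rewriting the 16 symbols of pyypyppyyppypyyp one by one yields yp py py yp py yp yp py py yp yp py yp py py yp; concatenated:

yppypyyppyypyppypyypyppyyppypyyp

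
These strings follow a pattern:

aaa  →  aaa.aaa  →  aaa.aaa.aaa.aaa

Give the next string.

Every step duplicates the string with '.' between the halves.
Doubling aaa.aaa.aaa.aaa with '.' between the halves:

aaa.aaa.aaa.aaa.aaa.aaa.aaa.aaa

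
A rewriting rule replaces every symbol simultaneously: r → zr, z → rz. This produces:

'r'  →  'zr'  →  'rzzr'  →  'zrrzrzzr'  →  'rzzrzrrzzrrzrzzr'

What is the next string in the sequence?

zrrzrzzrrzzrzrrzrzzrzrrzzrrzrzzr

Replace each of the 16 characters of rzzrzrrzzrrzrzzr in place — zr rz rz zr rz zr zr rz rz zr zr rz zr rz rz zr — and concatenate.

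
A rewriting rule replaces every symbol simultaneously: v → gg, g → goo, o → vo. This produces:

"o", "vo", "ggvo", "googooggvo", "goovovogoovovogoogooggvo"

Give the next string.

Replace each of the 24 characters of goovovogoovovogoogooggvo in place — goo vo vo gg vo gg vo goo vo vo gg vo gg vo goo vo vo goo vo vo goo goo gg vo — and concatenate.

goovovoggvoggvogoovovoggvoggvogoovovogoovovogoogooggvo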